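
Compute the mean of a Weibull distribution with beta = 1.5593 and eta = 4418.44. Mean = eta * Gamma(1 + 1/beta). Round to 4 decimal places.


beta = 1.5593, eta = 4418.44
1/beta = 0.6413
1 + 1/beta = 1.6413
Gamma(1.6413) = 0.8988
Mean = 4418.44 * 0.8988
Mean = 3971.4324

3971.4324


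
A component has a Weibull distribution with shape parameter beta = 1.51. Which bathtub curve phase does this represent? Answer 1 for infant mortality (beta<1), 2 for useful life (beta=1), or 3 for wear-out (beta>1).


beta = 1.51
Compare beta to 1:
beta < 1 => infant mortality (phase 1)
beta = 1 => useful life (phase 2)
beta > 1 => wear-out (phase 3)
Since beta = 1.51, this is wear-out (increasing failure rate)
Phase = 3

3


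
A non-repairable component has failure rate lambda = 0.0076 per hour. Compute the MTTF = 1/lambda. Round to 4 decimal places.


lambda = 0.0076
MTTF = 1 / 0.0076
MTTF = 131.5789

131.5789


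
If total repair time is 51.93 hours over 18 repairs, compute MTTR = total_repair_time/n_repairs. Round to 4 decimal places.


total_repair_time = 51.93
n_repairs = 18
MTTR = 51.93 / 18
MTTR = 2.885

2.885


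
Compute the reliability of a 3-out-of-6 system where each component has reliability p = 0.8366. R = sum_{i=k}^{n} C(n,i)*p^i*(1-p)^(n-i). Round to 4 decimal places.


k = 3, n = 6, p = 0.8366
i=3: C(6,3)=20 * 0.8366^3 * 0.1634^3 = 0.0511
i=4: C(6,4)=15 * 0.8366^4 * 0.1634^2 = 0.1962
i=5: C(6,5)=6 * 0.8366^5 * 0.1634^1 = 0.4018
i=6: C(6,6)=1 * 0.8366^6 * 0.1634^0 = 0.3429
R = sum of terms = 0.9919

0.9919


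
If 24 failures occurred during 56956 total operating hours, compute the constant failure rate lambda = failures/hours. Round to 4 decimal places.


failures = 24
total_hours = 56956
lambda = 24 / 56956
lambda = 0.0004

0.0004


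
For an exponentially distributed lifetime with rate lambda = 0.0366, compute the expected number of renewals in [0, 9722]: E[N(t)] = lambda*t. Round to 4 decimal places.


lambda = 0.0366
t = 9722
E[N(t)] = lambda * t
E[N(t)] = 0.0366 * 9722
E[N(t)] = 355.8252

355.8252


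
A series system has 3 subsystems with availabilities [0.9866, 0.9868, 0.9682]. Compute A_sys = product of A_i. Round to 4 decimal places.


Subsystems: [0.9866, 0.9868, 0.9682]
After subsystem 1 (A=0.9866): product = 0.9866
After subsystem 2 (A=0.9868): product = 0.9736
After subsystem 3 (A=0.9682): product = 0.9426
A_sys = 0.9426

0.9426


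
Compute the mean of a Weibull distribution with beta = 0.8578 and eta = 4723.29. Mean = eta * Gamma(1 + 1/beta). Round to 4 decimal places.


beta = 0.8578, eta = 4723.29
1/beta = 1.1658
1 + 1/beta = 2.1658
Gamma(2.1658) = 1.0818
Mean = 4723.29 * 1.0818
Mean = 5109.8049

5109.8049


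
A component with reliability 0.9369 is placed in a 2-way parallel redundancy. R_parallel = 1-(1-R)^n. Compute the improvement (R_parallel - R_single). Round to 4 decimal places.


R_single = 0.9369, n = 2
1 - R_single = 0.0631
(1 - R_single)^n = 0.0631^2 = 0.004
R_parallel = 1 - 0.004 = 0.996
Improvement = 0.996 - 0.9369
Improvement = 0.0591

0.0591


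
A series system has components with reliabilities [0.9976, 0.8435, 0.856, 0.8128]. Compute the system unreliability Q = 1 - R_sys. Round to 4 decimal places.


Components: [0.9976, 0.8435, 0.856, 0.8128]
After component 1: product = 0.9976
After component 2: product = 0.8415
After component 3: product = 0.7203
After component 4: product = 0.5855
R_sys = 0.5855
Q = 1 - 0.5855 = 0.4145

0.4145


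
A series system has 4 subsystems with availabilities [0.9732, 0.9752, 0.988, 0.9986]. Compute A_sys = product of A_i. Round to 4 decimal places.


Subsystems: [0.9732, 0.9752, 0.988, 0.9986]
After subsystem 1 (A=0.9732): product = 0.9732
After subsystem 2 (A=0.9752): product = 0.9491
After subsystem 3 (A=0.988): product = 0.9377
After subsystem 4 (A=0.9986): product = 0.9364
A_sys = 0.9364

0.9364


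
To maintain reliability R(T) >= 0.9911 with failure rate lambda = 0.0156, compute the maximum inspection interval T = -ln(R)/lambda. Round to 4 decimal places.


R_target = 0.9911
lambda = 0.0156
-ln(0.9911) = 0.0089
T = 0.0089 / 0.0156
T = 0.5731

0.5731


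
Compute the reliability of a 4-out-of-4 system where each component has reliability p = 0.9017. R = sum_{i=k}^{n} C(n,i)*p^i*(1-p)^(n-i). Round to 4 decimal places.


k = 4, n = 4, p = 0.9017
i=4: C(4,4)=1 * 0.9017^4 * 0.0983^0 = 0.6611
R = sum of terms = 0.6611

0.6611


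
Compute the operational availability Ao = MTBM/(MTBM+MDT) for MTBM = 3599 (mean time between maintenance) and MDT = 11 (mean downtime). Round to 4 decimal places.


MTBM = 3599
MDT = 11
MTBM + MDT = 3610
Ao = 3599 / 3610
Ao = 0.997

0.997


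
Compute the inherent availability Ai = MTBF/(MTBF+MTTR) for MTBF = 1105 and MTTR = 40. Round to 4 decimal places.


MTBF = 1105
MTTR = 40
MTBF + MTTR = 1145
Ai = 1105 / 1145
Ai = 0.9651

0.9651


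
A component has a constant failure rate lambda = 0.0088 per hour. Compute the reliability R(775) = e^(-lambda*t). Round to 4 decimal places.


lambda = 0.0088
t = 775
lambda * t = 6.82
R(t) = e^(-6.82)
R(t) = 0.0011

0.0011


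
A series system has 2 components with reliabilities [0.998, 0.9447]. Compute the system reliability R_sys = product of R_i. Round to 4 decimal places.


Components: [0.998, 0.9447]
After component 1 (R=0.998): product = 0.998
After component 2 (R=0.9447): product = 0.9428
R_sys = 0.9428

0.9428


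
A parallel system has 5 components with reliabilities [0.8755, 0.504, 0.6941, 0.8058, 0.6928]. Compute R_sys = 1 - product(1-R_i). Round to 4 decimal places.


Components: [0.8755, 0.504, 0.6941, 0.8058, 0.6928]
(1 - 0.8755) = 0.1245, running product = 0.1245
(1 - 0.504) = 0.496, running product = 0.0618
(1 - 0.6941) = 0.3059, running product = 0.0189
(1 - 0.8058) = 0.1942, running product = 0.0037
(1 - 0.6928) = 0.3072, running product = 0.0011
Product of (1-R_i) = 0.0011
R_sys = 1 - 0.0011 = 0.9989

0.9989


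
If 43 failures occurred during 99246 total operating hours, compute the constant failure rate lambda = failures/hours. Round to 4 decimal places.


failures = 43
total_hours = 99246
lambda = 43 / 99246
lambda = 0.0004

0.0004


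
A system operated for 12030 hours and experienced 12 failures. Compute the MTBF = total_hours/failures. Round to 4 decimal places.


total_hours = 12030
failures = 12
MTBF = 12030 / 12
MTBF = 1002.5

1002.5


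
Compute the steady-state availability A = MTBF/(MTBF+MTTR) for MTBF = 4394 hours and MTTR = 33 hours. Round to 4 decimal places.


MTBF = 4394
MTTR = 33
MTBF + MTTR = 4427
A = 4394 / 4427
A = 0.9925

0.9925


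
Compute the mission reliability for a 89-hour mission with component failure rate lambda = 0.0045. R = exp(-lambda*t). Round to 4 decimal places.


lambda = 0.0045
mission_time = 89
lambda * t = 0.0045 * 89 = 0.4005
R = exp(-0.4005)
R = 0.67

0.67


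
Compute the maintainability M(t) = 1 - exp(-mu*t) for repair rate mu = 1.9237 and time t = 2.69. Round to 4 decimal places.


mu = 1.9237, t = 2.69
mu * t = 1.9237 * 2.69 = 5.1748
exp(-5.1748) = 0.0057
M(t) = 1 - 0.0057
M(t) = 0.9943

0.9943


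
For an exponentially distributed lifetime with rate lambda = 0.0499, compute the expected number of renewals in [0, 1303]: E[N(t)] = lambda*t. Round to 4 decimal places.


lambda = 0.0499
t = 1303
E[N(t)] = lambda * t
E[N(t)] = 0.0499 * 1303
E[N(t)] = 65.0197

65.0197


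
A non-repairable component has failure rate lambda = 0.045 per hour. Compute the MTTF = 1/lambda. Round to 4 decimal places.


lambda = 0.045
MTTF = 1 / 0.045
MTTF = 22.2222

22.2222


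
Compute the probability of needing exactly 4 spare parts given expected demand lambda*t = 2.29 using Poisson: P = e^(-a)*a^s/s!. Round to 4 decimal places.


a = 2.29, s = 4
e^(-a) = e^(-2.29) = 0.1013
a^s = 2.29^4 = 27.5006
s! = 24
P = 0.1013 * 27.5006 / 24
P = 0.116

0.116


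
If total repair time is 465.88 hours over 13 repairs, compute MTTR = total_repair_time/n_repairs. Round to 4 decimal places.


total_repair_time = 465.88
n_repairs = 13
MTTR = 465.88 / 13
MTTR = 35.8369

35.8369


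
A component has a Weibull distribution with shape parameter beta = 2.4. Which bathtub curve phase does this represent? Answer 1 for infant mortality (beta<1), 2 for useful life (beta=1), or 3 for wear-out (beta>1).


beta = 2.4
Compare beta to 1:
beta < 1 => infant mortality (phase 1)
beta = 1 => useful life (phase 2)
beta > 1 => wear-out (phase 3)
Since beta = 2.4, this is wear-out (increasing failure rate)
Phase = 3

3


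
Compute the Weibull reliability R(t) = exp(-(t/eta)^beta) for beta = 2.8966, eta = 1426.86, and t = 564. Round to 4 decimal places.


beta = 2.8966, eta = 1426.86, t = 564
t/eta = 564 / 1426.86 = 0.3953
(t/eta)^beta = 0.3953^2.8966 = 0.068
R(t) = exp(-0.068)
R(t) = 0.9343

0.9343


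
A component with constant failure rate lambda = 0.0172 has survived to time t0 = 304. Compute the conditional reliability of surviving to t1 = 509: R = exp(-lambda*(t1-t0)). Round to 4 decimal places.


lambda = 0.0172
t0 = 304, t1 = 509
t1 - t0 = 205
lambda * (t1-t0) = 0.0172 * 205 = 3.526
R = exp(-3.526)
R = 0.0294

0.0294


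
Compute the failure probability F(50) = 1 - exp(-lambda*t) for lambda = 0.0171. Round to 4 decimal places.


lambda = 0.0171, t = 50
lambda * t = 0.855
exp(-0.855) = 0.4253
F(t) = 1 - 0.4253
F(t) = 0.5747

0.5747


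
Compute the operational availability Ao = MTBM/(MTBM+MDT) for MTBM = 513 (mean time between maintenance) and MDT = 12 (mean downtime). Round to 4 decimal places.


MTBM = 513
MDT = 12
MTBM + MDT = 525
Ao = 513 / 525
Ao = 0.9771

0.9771


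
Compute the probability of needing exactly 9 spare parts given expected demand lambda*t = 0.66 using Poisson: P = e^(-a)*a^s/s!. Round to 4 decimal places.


a = 0.66, s = 9
e^(-a) = e^(-0.66) = 0.5169
a^s = 0.66^9 = 0.0238
s! = 362880
P = 0.5169 * 0.0238 / 362880
P = 0.0

0.0


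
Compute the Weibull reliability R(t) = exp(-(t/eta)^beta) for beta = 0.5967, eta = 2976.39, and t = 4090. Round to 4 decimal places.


beta = 0.5967, eta = 2976.39, t = 4090
t/eta = 4090 / 2976.39 = 1.3741
(t/eta)^beta = 1.3741^0.5967 = 1.2088
R(t) = exp(-1.2088)
R(t) = 0.2985

0.2985


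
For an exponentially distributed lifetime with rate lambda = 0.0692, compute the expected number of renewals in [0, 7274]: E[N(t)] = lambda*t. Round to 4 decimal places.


lambda = 0.0692
t = 7274
E[N(t)] = lambda * t
E[N(t)] = 0.0692 * 7274
E[N(t)] = 503.3608

503.3608


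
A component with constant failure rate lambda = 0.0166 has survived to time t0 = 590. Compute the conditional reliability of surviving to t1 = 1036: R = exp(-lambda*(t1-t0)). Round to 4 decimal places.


lambda = 0.0166
t0 = 590, t1 = 1036
t1 - t0 = 446
lambda * (t1-t0) = 0.0166 * 446 = 7.4036
R = exp(-7.4036)
R = 0.0006

0.0006


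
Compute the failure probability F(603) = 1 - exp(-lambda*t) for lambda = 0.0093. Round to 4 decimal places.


lambda = 0.0093, t = 603
lambda * t = 5.6079
exp(-5.6079) = 0.0037
F(t) = 1 - 0.0037
F(t) = 0.9963

0.9963


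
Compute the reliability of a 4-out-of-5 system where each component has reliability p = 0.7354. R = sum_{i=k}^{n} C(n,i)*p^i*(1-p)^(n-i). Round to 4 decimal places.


k = 4, n = 5, p = 0.7354
i=4: C(5,4)=5 * 0.7354^4 * 0.2646^1 = 0.3869
i=5: C(5,5)=1 * 0.7354^5 * 0.2646^0 = 0.2151
R = sum of terms = 0.602

0.602


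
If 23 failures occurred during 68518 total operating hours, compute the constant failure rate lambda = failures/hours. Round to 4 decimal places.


failures = 23
total_hours = 68518
lambda = 23 / 68518
lambda = 0.0003

0.0003


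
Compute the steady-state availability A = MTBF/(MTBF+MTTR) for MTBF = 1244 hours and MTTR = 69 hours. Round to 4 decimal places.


MTBF = 1244
MTTR = 69
MTBF + MTTR = 1313
A = 1244 / 1313
A = 0.9474

0.9474


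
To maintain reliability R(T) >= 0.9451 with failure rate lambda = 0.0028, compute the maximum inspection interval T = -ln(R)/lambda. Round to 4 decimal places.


R_target = 0.9451
lambda = 0.0028
-ln(0.9451) = 0.0565
T = 0.0565 / 0.0028
T = 20.1659

20.1659


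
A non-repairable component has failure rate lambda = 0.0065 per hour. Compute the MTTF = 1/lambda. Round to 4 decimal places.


lambda = 0.0065
MTTF = 1 / 0.0065
MTTF = 153.8462

153.8462


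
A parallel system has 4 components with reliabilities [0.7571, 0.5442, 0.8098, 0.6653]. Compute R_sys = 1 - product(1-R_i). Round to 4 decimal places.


Components: [0.7571, 0.5442, 0.8098, 0.6653]
(1 - 0.7571) = 0.2429, running product = 0.2429
(1 - 0.5442) = 0.4558, running product = 0.1107
(1 - 0.8098) = 0.1902, running product = 0.0211
(1 - 0.6653) = 0.3347, running product = 0.007
Product of (1-R_i) = 0.007
R_sys = 1 - 0.007 = 0.993

0.993


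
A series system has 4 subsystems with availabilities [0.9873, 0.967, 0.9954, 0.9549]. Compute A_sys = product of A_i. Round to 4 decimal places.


Subsystems: [0.9873, 0.967, 0.9954, 0.9549]
After subsystem 1 (A=0.9873): product = 0.9873
After subsystem 2 (A=0.967): product = 0.9547
After subsystem 3 (A=0.9954): product = 0.9503
After subsystem 4 (A=0.9549): product = 0.9075
A_sys = 0.9075

0.9075


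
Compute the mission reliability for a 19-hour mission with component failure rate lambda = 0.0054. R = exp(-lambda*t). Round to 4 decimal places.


lambda = 0.0054
mission_time = 19
lambda * t = 0.0054 * 19 = 0.1026
R = exp(-0.1026)
R = 0.9025

0.9025


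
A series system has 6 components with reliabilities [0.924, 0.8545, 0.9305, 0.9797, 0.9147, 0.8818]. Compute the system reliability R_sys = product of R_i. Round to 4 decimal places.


Components: [0.924, 0.8545, 0.9305, 0.9797, 0.9147, 0.8818]
After component 1 (R=0.924): product = 0.924
After component 2 (R=0.8545): product = 0.7896
After component 3 (R=0.9305): product = 0.7347
After component 4 (R=0.9797): product = 0.7198
After component 5 (R=0.9147): product = 0.6584
After component 6 (R=0.8818): product = 0.5806
R_sys = 0.5806

0.5806


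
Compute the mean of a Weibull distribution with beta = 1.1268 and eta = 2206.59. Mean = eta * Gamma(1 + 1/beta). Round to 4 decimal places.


beta = 1.1268, eta = 2206.59
1/beta = 0.8875
1 + 1/beta = 1.8875
Gamma(1.8875) = 0.9575
Mean = 2206.59 * 0.9575
Mean = 2112.8862

2112.8862


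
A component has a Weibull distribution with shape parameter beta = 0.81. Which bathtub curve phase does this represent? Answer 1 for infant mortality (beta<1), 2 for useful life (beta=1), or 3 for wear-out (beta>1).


beta = 0.81
Compare beta to 1:
beta < 1 => infant mortality (phase 1)
beta = 1 => useful life (phase 2)
beta > 1 => wear-out (phase 3)
Since beta = 0.81, this is infant mortality (decreasing failure rate)
Phase = 1

1


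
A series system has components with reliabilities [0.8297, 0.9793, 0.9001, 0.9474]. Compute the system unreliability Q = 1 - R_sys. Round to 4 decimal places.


Components: [0.8297, 0.9793, 0.9001, 0.9474]
After component 1: product = 0.8297
After component 2: product = 0.8125
After component 3: product = 0.7314
After component 4: product = 0.6929
R_sys = 0.6929
Q = 1 - 0.6929 = 0.3071

0.3071


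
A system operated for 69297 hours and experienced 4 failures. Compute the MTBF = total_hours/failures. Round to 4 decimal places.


total_hours = 69297
failures = 4
MTBF = 69297 / 4
MTBF = 17324.25

17324.25


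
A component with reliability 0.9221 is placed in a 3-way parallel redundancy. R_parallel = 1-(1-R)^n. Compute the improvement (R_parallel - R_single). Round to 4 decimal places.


R_single = 0.9221, n = 3
1 - R_single = 0.0779
(1 - R_single)^n = 0.0779^3 = 0.0005
R_parallel = 1 - 0.0005 = 0.9995
Improvement = 0.9995 - 0.9221
Improvement = 0.0774

0.0774


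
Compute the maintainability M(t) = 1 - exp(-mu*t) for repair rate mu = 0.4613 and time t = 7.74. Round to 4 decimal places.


mu = 0.4613, t = 7.74
mu * t = 0.4613 * 7.74 = 3.5705
exp(-3.5705) = 0.0281
M(t) = 1 - 0.0281
M(t) = 0.9719

0.9719


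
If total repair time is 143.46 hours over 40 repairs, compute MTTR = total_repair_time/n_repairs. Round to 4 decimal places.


total_repair_time = 143.46
n_repairs = 40
MTTR = 143.46 / 40
MTTR = 3.5865

3.5865


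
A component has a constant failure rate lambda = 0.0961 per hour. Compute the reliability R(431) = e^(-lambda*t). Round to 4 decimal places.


lambda = 0.0961
t = 431
lambda * t = 41.4191
R(t) = e^(-41.4191)
R(t) = 0.0

0.0


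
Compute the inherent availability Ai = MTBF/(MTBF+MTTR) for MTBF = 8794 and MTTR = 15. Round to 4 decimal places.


MTBF = 8794
MTTR = 15
MTBF + MTTR = 8809
Ai = 8794 / 8809
Ai = 0.9983

0.9983


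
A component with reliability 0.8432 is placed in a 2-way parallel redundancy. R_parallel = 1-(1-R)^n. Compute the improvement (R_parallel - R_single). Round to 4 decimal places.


R_single = 0.8432, n = 2
1 - R_single = 0.1568
(1 - R_single)^n = 0.1568^2 = 0.0246
R_parallel = 1 - 0.0246 = 0.9754
Improvement = 0.9754 - 0.8432
Improvement = 0.1322

0.1322


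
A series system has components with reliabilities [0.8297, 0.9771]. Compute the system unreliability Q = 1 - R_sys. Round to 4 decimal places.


Components: [0.8297, 0.9771]
After component 1: product = 0.8297
After component 2: product = 0.8107
R_sys = 0.8107
Q = 1 - 0.8107 = 0.1893

0.1893


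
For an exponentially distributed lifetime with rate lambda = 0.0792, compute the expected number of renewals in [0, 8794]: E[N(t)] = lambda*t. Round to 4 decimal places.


lambda = 0.0792
t = 8794
E[N(t)] = lambda * t
E[N(t)] = 0.0792 * 8794
E[N(t)] = 696.4848

696.4848


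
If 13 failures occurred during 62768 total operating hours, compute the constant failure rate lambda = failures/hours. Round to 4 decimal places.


failures = 13
total_hours = 62768
lambda = 13 / 62768
lambda = 0.0002

0.0002


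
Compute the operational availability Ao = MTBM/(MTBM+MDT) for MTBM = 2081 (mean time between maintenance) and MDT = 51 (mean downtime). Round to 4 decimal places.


MTBM = 2081
MDT = 51
MTBM + MDT = 2132
Ao = 2081 / 2132
Ao = 0.9761

0.9761


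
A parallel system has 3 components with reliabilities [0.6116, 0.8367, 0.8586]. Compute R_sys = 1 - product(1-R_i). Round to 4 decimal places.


Components: [0.6116, 0.8367, 0.8586]
(1 - 0.6116) = 0.3884, running product = 0.3884
(1 - 0.8367) = 0.1633, running product = 0.0634
(1 - 0.8586) = 0.1414, running product = 0.009
Product of (1-R_i) = 0.009
R_sys = 1 - 0.009 = 0.991

0.991


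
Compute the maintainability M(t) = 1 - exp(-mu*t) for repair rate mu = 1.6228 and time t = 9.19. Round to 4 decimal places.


mu = 1.6228, t = 9.19
mu * t = 1.6228 * 9.19 = 14.9135
exp(-14.9135) = 0.0
M(t) = 1 - 0.0
M(t) = 1.0

1.0


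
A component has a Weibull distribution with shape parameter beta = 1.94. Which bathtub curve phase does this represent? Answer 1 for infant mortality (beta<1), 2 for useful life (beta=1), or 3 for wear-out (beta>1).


beta = 1.94
Compare beta to 1:
beta < 1 => infant mortality (phase 1)
beta = 1 => useful life (phase 2)
beta > 1 => wear-out (phase 3)
Since beta = 1.94, this is wear-out (increasing failure rate)
Phase = 3

3


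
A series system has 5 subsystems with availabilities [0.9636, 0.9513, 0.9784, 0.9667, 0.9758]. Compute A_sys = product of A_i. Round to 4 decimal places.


Subsystems: [0.9636, 0.9513, 0.9784, 0.9667, 0.9758]
After subsystem 1 (A=0.9636): product = 0.9636
After subsystem 2 (A=0.9513): product = 0.9167
After subsystem 3 (A=0.9784): product = 0.8969
After subsystem 4 (A=0.9667): product = 0.867
After subsystem 5 (A=0.9758): product = 0.846
A_sys = 0.846

0.846


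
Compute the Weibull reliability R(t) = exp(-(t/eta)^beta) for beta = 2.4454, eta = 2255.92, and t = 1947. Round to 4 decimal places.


beta = 2.4454, eta = 2255.92, t = 1947
t/eta = 1947 / 2255.92 = 0.8631
(t/eta)^beta = 0.8631^2.4454 = 0.6976
R(t) = exp(-0.6976)
R(t) = 0.4978

0.4978


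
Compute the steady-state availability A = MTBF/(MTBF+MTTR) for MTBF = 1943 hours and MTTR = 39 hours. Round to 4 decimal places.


MTBF = 1943
MTTR = 39
MTBF + MTTR = 1982
A = 1943 / 1982
A = 0.9803

0.9803


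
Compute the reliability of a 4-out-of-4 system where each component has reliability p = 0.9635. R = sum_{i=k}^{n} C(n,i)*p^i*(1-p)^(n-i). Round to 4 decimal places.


k = 4, n = 4, p = 0.9635
i=4: C(4,4)=1 * 0.9635^4 * 0.0365^0 = 0.8618
R = sum of terms = 0.8618

0.8618


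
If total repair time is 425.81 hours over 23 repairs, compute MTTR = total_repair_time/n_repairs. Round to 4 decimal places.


total_repair_time = 425.81
n_repairs = 23
MTTR = 425.81 / 23
MTTR = 18.5135

18.5135


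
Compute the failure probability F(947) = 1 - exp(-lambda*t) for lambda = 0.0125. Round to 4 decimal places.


lambda = 0.0125, t = 947
lambda * t = 11.8375
exp(-11.8375) = 0.0
F(t) = 1 - 0.0
F(t) = 1.0

1.0


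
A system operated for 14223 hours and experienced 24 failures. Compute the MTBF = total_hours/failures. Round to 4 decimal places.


total_hours = 14223
failures = 24
MTBF = 14223 / 24
MTBF = 592.625

592.625


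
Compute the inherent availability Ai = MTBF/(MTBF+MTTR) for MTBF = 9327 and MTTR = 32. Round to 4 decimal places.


MTBF = 9327
MTTR = 32
MTBF + MTTR = 9359
Ai = 9327 / 9359
Ai = 0.9966

0.9966


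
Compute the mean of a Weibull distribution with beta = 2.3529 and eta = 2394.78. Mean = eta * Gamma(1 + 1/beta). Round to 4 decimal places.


beta = 2.3529, eta = 2394.78
1/beta = 0.425
1 + 1/beta = 1.425
Gamma(1.425) = 0.8862
Mean = 2394.78 * 0.8862
Mean = 2122.2173

2122.2173


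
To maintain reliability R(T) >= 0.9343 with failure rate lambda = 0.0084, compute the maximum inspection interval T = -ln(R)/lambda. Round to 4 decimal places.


R_target = 0.9343
lambda = 0.0084
-ln(0.9343) = 0.068
T = 0.068 / 0.0084
T = 8.0902

8.0902


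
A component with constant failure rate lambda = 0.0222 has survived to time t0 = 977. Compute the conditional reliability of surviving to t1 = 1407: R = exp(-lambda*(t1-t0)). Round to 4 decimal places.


lambda = 0.0222
t0 = 977, t1 = 1407
t1 - t0 = 430
lambda * (t1-t0) = 0.0222 * 430 = 9.546
R = exp(-9.546)
R = 0.0001

0.0001


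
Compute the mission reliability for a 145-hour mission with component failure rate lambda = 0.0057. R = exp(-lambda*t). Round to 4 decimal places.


lambda = 0.0057
mission_time = 145
lambda * t = 0.0057 * 145 = 0.8265
R = exp(-0.8265)
R = 0.4376

0.4376


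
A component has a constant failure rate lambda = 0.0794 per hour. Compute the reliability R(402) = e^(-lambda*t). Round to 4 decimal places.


lambda = 0.0794
t = 402
lambda * t = 31.9188
R(t) = e^(-31.9188)
R(t) = 0.0

0.0


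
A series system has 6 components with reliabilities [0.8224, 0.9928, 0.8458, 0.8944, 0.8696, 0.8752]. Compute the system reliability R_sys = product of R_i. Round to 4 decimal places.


Components: [0.8224, 0.9928, 0.8458, 0.8944, 0.8696, 0.8752]
After component 1 (R=0.8224): product = 0.8224
After component 2 (R=0.9928): product = 0.8165
After component 3 (R=0.8458): product = 0.6906
After component 4 (R=0.8944): product = 0.6177
After component 5 (R=0.8696): product = 0.5371
After component 6 (R=0.8752): product = 0.4701
R_sys = 0.4701

0.4701


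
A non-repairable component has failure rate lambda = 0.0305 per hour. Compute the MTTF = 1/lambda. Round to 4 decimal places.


lambda = 0.0305
MTTF = 1 / 0.0305
MTTF = 32.7869

32.7869


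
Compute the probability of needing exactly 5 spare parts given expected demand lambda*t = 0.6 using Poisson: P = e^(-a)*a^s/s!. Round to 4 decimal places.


a = 0.6, s = 5
e^(-a) = e^(-0.6) = 0.5488
a^s = 0.6^5 = 0.0778
s! = 120
P = 0.5488 * 0.0778 / 120
P = 0.0004

0.0004


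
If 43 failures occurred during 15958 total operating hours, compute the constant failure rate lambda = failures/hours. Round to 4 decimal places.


failures = 43
total_hours = 15958
lambda = 43 / 15958
lambda = 0.0027

0.0027


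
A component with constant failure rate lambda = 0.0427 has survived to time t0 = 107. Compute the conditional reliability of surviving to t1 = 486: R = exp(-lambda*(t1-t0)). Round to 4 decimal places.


lambda = 0.0427
t0 = 107, t1 = 486
t1 - t0 = 379
lambda * (t1-t0) = 0.0427 * 379 = 16.1833
R = exp(-16.1833)
R = 0.0

0.0


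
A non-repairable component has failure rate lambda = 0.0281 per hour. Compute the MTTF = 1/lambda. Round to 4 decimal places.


lambda = 0.0281
MTTF = 1 / 0.0281
MTTF = 35.5872

35.5872


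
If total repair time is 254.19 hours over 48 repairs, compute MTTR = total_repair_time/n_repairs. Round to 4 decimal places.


total_repair_time = 254.19
n_repairs = 48
MTTR = 254.19 / 48
MTTR = 5.2956

5.2956


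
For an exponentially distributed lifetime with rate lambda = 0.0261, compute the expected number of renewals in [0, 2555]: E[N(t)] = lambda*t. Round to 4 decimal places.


lambda = 0.0261
t = 2555
E[N(t)] = lambda * t
E[N(t)] = 0.0261 * 2555
E[N(t)] = 66.6855

66.6855


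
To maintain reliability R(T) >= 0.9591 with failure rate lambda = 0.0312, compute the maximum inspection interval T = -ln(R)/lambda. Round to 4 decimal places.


R_target = 0.9591
lambda = 0.0312
-ln(0.9591) = 0.0418
T = 0.0418 / 0.0312
T = 1.3385

1.3385


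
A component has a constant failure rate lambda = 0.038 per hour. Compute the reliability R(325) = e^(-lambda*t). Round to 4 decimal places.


lambda = 0.038
t = 325
lambda * t = 12.35
R(t) = e^(-12.35)
R(t) = 0.0

0.0


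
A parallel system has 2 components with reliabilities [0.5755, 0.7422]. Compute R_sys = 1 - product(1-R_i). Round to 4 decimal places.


Components: [0.5755, 0.7422]
(1 - 0.5755) = 0.4245, running product = 0.4245
(1 - 0.7422) = 0.2578, running product = 0.1094
Product of (1-R_i) = 0.1094
R_sys = 1 - 0.1094 = 0.8906

0.8906


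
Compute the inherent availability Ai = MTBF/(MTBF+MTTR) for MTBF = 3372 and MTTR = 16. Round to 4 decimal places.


MTBF = 3372
MTTR = 16
MTBF + MTTR = 3388
Ai = 3372 / 3388
Ai = 0.9953

0.9953


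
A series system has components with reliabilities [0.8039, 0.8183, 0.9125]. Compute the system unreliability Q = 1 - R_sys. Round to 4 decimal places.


Components: [0.8039, 0.8183, 0.9125]
After component 1: product = 0.8039
After component 2: product = 0.6578
After component 3: product = 0.6003
R_sys = 0.6003
Q = 1 - 0.6003 = 0.3997

0.3997


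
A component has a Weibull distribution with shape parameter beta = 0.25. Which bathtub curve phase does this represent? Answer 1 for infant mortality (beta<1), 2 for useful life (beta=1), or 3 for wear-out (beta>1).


beta = 0.25
Compare beta to 1:
beta < 1 => infant mortality (phase 1)
beta = 1 => useful life (phase 2)
beta > 1 => wear-out (phase 3)
Since beta = 0.25, this is infant mortality (decreasing failure rate)
Phase = 1

1


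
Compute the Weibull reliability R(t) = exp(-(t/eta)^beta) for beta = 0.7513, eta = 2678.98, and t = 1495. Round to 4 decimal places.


beta = 0.7513, eta = 2678.98, t = 1495
t/eta = 1495 / 2678.98 = 0.558
(t/eta)^beta = 0.558^0.7513 = 0.6452
R(t) = exp(-0.6452)
R(t) = 0.5246

0.5246


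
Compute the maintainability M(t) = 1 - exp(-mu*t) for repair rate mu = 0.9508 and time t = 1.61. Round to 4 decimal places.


mu = 0.9508, t = 1.61
mu * t = 0.9508 * 1.61 = 1.5308
exp(-1.5308) = 0.2164
M(t) = 1 - 0.2164
M(t) = 0.7836

0.7836


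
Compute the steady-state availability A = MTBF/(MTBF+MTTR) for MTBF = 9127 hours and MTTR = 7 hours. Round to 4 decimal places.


MTBF = 9127
MTTR = 7
MTBF + MTTR = 9134
A = 9127 / 9134
A = 0.9992

0.9992


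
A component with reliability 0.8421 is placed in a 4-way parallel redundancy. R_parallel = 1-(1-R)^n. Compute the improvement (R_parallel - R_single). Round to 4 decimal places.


R_single = 0.8421, n = 4
1 - R_single = 0.1579
(1 - R_single)^n = 0.1579^4 = 0.0006
R_parallel = 1 - 0.0006 = 0.9994
Improvement = 0.9994 - 0.8421
Improvement = 0.1573

0.1573


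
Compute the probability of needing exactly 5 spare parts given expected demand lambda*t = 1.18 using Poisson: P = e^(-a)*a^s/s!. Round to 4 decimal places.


a = 1.18, s = 5
e^(-a) = e^(-1.18) = 0.3073
a^s = 1.18^5 = 2.2878
s! = 120
P = 0.3073 * 2.2878 / 120
P = 0.0059

0.0059


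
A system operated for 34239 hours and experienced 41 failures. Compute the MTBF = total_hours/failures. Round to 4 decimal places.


total_hours = 34239
failures = 41
MTBF = 34239 / 41
MTBF = 835.0976

835.0976


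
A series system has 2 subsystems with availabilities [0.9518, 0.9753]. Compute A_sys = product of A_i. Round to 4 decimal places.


Subsystems: [0.9518, 0.9753]
After subsystem 1 (A=0.9518): product = 0.9518
After subsystem 2 (A=0.9753): product = 0.9283
A_sys = 0.9283

0.9283


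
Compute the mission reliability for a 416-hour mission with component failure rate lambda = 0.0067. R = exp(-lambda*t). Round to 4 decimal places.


lambda = 0.0067
mission_time = 416
lambda * t = 0.0067 * 416 = 2.7872
R = exp(-2.7872)
R = 0.0616

0.0616


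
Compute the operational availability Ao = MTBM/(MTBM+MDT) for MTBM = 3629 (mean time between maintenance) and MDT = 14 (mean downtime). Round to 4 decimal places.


MTBM = 3629
MDT = 14
MTBM + MDT = 3643
Ao = 3629 / 3643
Ao = 0.9962

0.9962


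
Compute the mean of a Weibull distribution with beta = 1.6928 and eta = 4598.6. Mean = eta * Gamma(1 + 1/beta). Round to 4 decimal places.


beta = 1.6928, eta = 4598.6
1/beta = 0.5907
1 + 1/beta = 1.5907
Gamma(1.5907) = 0.8925
Mean = 4598.6 * 0.8925
Mean = 4104.2767

4104.2767


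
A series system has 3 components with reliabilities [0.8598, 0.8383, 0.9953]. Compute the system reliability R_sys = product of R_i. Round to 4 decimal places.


Components: [0.8598, 0.8383, 0.9953]
After component 1 (R=0.8598): product = 0.8598
After component 2 (R=0.8383): product = 0.7208
After component 3 (R=0.9953): product = 0.7174
R_sys = 0.7174

0.7174


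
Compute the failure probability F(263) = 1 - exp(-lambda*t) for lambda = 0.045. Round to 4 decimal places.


lambda = 0.045, t = 263
lambda * t = 11.835
exp(-11.835) = 0.0
F(t) = 1 - 0.0
F(t) = 1.0

1.0


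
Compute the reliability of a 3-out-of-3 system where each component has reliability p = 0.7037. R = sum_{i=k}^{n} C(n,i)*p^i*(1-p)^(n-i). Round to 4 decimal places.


k = 3, n = 3, p = 0.7037
i=3: C(3,3)=1 * 0.7037^3 * 0.2963^0 = 0.3485
R = sum of terms = 0.3485

0.3485


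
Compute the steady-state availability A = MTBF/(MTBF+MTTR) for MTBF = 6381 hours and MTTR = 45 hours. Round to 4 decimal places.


MTBF = 6381
MTTR = 45
MTBF + MTTR = 6426
A = 6381 / 6426
A = 0.993

0.993


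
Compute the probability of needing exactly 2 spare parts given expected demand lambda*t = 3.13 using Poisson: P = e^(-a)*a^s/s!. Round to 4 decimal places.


a = 3.13, s = 2
e^(-a) = e^(-3.13) = 0.0437
a^s = 3.13^2 = 9.7969
s! = 2
P = 0.0437 * 9.7969 / 2
P = 0.2141

0.2141


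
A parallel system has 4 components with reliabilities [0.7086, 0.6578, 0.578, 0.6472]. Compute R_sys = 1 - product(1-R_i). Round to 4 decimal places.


Components: [0.7086, 0.6578, 0.578, 0.6472]
(1 - 0.7086) = 0.2914, running product = 0.2914
(1 - 0.6578) = 0.3422, running product = 0.0997
(1 - 0.578) = 0.422, running product = 0.0421
(1 - 0.6472) = 0.3528, running product = 0.0148
Product of (1-R_i) = 0.0148
R_sys = 1 - 0.0148 = 0.9852

0.9852


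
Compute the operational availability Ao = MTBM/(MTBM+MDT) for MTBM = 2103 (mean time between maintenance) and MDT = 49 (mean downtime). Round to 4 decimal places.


MTBM = 2103
MDT = 49
MTBM + MDT = 2152
Ao = 2103 / 2152
Ao = 0.9772

0.9772


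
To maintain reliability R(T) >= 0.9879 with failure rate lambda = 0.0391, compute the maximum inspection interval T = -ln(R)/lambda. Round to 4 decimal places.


R_target = 0.9879
lambda = 0.0391
-ln(0.9879) = 0.0122
T = 0.0122 / 0.0391
T = 0.3114

0.3114


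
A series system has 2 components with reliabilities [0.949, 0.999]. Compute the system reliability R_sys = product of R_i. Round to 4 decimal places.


Components: [0.949, 0.999]
After component 1 (R=0.949): product = 0.949
After component 2 (R=0.999): product = 0.9481
R_sys = 0.9481

0.9481


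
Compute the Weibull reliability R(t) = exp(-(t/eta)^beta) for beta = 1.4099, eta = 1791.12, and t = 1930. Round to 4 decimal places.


beta = 1.4099, eta = 1791.12, t = 1930
t/eta = 1930 / 1791.12 = 1.0775
(t/eta)^beta = 1.0775^1.4099 = 1.111
R(t) = exp(-1.111)
R(t) = 0.3292

0.3292


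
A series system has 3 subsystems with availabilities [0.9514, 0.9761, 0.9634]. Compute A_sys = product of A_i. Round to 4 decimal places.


Subsystems: [0.9514, 0.9761, 0.9634]
After subsystem 1 (A=0.9514): product = 0.9514
After subsystem 2 (A=0.9761): product = 0.9287
After subsystem 3 (A=0.9634): product = 0.8947
A_sys = 0.8947

0.8947


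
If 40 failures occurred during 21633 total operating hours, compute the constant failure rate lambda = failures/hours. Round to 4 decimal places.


failures = 40
total_hours = 21633
lambda = 40 / 21633
lambda = 0.0018

0.0018


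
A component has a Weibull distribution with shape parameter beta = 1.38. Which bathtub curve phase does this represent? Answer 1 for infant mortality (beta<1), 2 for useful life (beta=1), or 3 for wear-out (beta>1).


beta = 1.38
Compare beta to 1:
beta < 1 => infant mortality (phase 1)
beta = 1 => useful life (phase 2)
beta > 1 => wear-out (phase 3)
Since beta = 1.38, this is wear-out (increasing failure rate)
Phase = 3

3


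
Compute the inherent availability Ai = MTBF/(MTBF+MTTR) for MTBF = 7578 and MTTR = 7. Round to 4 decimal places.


MTBF = 7578
MTTR = 7
MTBF + MTTR = 7585
Ai = 7578 / 7585
Ai = 0.9991

0.9991


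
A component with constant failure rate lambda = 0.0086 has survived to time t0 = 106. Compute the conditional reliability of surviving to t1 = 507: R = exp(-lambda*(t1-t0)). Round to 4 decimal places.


lambda = 0.0086
t0 = 106, t1 = 507
t1 - t0 = 401
lambda * (t1-t0) = 0.0086 * 401 = 3.4486
R = exp(-3.4486)
R = 0.0318

0.0318


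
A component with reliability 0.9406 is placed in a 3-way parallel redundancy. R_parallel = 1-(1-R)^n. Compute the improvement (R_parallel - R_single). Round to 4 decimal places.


R_single = 0.9406, n = 3
1 - R_single = 0.0594
(1 - R_single)^n = 0.0594^3 = 0.0002
R_parallel = 1 - 0.0002 = 0.9998
Improvement = 0.9998 - 0.9406
Improvement = 0.0592

0.0592


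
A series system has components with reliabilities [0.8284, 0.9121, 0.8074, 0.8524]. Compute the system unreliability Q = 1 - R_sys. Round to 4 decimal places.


Components: [0.8284, 0.9121, 0.8074, 0.8524]
After component 1: product = 0.8284
After component 2: product = 0.7556
After component 3: product = 0.6101
After component 4: product = 0.52
R_sys = 0.52
Q = 1 - 0.52 = 0.48

0.48


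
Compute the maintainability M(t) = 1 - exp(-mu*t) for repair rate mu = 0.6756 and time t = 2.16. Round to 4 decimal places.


mu = 0.6756, t = 2.16
mu * t = 0.6756 * 2.16 = 1.4593
exp(-1.4593) = 0.2324
M(t) = 1 - 0.2324
M(t) = 0.7676

0.7676


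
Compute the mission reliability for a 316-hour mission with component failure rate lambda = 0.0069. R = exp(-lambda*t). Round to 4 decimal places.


lambda = 0.0069
mission_time = 316
lambda * t = 0.0069 * 316 = 2.1804
R = exp(-2.1804)
R = 0.113

0.113


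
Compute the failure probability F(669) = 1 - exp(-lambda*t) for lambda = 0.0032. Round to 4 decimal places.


lambda = 0.0032, t = 669
lambda * t = 2.1408
exp(-2.1408) = 0.1176
F(t) = 1 - 0.1176
F(t) = 0.8824

0.8824


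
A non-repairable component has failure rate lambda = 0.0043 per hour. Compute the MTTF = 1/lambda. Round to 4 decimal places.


lambda = 0.0043
MTTF = 1 / 0.0043
MTTF = 232.5581

232.5581


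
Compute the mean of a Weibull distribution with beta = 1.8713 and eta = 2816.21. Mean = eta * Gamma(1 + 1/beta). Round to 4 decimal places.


beta = 1.8713, eta = 2816.21
1/beta = 0.5344
1 + 1/beta = 1.5344
Gamma(1.5344) = 0.8878
Mean = 2816.21 * 0.8878
Mean = 2500.3026

2500.3026


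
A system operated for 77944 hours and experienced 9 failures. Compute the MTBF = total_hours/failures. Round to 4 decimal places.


total_hours = 77944
failures = 9
MTBF = 77944 / 9
MTBF = 8660.4444

8660.4444


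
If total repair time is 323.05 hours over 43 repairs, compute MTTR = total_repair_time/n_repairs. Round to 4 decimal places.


total_repair_time = 323.05
n_repairs = 43
MTTR = 323.05 / 43
MTTR = 7.5128

7.5128


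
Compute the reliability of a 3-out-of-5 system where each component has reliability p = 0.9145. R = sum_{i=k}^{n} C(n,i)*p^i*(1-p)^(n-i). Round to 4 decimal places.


k = 3, n = 5, p = 0.9145
i=3: C(5,3)=10 * 0.9145^3 * 0.0855^2 = 0.0559
i=4: C(5,4)=5 * 0.9145^4 * 0.0855^1 = 0.299
i=5: C(5,5)=1 * 0.9145^5 * 0.0855^0 = 0.6396
R = sum of terms = 0.9945

0.9945


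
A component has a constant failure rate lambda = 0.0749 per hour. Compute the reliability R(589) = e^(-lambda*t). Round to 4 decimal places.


lambda = 0.0749
t = 589
lambda * t = 44.1161
R(t) = e^(-44.1161)
R(t) = 0.0

0.0


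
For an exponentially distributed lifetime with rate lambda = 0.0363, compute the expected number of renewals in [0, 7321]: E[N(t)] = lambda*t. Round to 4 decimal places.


lambda = 0.0363
t = 7321
E[N(t)] = lambda * t
E[N(t)] = 0.0363 * 7321
E[N(t)] = 265.7523

265.7523


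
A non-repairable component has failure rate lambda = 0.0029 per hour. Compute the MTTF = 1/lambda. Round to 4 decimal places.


lambda = 0.0029
MTTF = 1 / 0.0029
MTTF = 344.8276

344.8276


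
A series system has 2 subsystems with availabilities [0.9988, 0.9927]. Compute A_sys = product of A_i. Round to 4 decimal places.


Subsystems: [0.9988, 0.9927]
After subsystem 1 (A=0.9988): product = 0.9988
After subsystem 2 (A=0.9927): product = 0.9915
A_sys = 0.9915

0.9915


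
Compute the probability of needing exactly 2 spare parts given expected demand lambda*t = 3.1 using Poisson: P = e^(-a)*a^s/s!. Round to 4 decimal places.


a = 3.1, s = 2
e^(-a) = e^(-3.1) = 0.045
a^s = 3.1^2 = 9.61
s! = 2
P = 0.045 * 9.61 / 2
P = 0.2165

0.2165


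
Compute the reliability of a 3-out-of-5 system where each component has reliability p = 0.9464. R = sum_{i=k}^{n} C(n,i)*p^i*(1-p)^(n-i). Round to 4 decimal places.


k = 3, n = 5, p = 0.9464
i=3: C(5,3)=10 * 0.9464^3 * 0.0536^2 = 0.0244
i=4: C(5,4)=5 * 0.9464^4 * 0.0536^1 = 0.215
i=5: C(5,5)=1 * 0.9464^5 * 0.0536^0 = 0.7592
R = sum of terms = 0.9986

0.9986


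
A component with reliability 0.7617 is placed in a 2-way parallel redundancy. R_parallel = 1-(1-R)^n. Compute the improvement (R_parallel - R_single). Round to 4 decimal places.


R_single = 0.7617, n = 2
1 - R_single = 0.2383
(1 - R_single)^n = 0.2383^2 = 0.0568
R_parallel = 1 - 0.0568 = 0.9432
Improvement = 0.9432 - 0.7617
Improvement = 0.1815

0.1815


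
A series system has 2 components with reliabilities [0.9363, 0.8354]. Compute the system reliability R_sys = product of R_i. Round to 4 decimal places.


Components: [0.9363, 0.8354]
After component 1 (R=0.9363): product = 0.9363
After component 2 (R=0.8354): product = 0.7822
R_sys = 0.7822

0.7822


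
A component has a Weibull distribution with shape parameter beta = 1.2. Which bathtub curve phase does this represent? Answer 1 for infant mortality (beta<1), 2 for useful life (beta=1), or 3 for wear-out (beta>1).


beta = 1.2
Compare beta to 1:
beta < 1 => infant mortality (phase 1)
beta = 1 => useful life (phase 2)
beta > 1 => wear-out (phase 3)
Since beta = 1.2, this is wear-out (increasing failure rate)
Phase = 3

3


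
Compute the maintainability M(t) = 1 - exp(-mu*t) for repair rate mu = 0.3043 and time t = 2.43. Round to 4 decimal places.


mu = 0.3043, t = 2.43
mu * t = 0.3043 * 2.43 = 0.7394
exp(-0.7394) = 0.4774
M(t) = 1 - 0.4774
M(t) = 0.5226

0.5226
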